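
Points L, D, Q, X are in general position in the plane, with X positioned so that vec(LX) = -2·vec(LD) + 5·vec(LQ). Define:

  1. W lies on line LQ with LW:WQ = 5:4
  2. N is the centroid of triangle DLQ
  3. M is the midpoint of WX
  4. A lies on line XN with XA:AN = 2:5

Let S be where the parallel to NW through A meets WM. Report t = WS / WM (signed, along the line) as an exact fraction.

t = 10/7

Set L = (0, 0), D = (1, 0), Q = (0, 1), X = (-2, 5); any affine frame gives the same invariant.
1. W lies on line LQ with LW:WQ = 5:4 ⇒ W = (0, 5/9)
2. N is the centroid of triangle DLQ ⇒ N = (1/3, 1/3)
3. M is the midpoint of WX ⇒ M = (-1, 25/9)
4. A lies on line XN with XA:AN = 2:5 ⇒ A = (-4/3, 11/3)
through A parallel to NW: direction (-1/3, 2/9); meets WM at S = (-10/7, 235/63)
S = W + t·(M−W) with t = 10/7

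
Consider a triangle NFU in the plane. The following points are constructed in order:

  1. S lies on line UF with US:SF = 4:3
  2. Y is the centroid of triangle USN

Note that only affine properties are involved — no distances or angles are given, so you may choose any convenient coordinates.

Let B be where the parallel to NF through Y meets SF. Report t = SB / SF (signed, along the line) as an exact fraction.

t = -1/9

Set N = (0, 0), F = (1, 0), U = (0, 1); any affine frame gives the same invariant.
1. S lies on line UF with US:SF = 4:3 ⇒ S = (4/7, 3/7)
2. Y is the centroid of triangle USN ⇒ Y = (4/21, 10/21)
through Y parallel to NF: direction (1, 0); meets SF at B = (11/21, 10/21)
B = S + t·(F−S) with t = -1/9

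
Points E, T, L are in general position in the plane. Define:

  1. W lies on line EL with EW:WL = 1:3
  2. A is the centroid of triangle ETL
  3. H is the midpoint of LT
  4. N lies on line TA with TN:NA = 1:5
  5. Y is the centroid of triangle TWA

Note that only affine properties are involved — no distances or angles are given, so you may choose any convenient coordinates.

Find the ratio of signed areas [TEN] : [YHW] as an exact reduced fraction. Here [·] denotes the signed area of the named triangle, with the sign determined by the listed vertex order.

[TEN]:[YHW] = -2/5

Choose coordinates E = (0, 0), T = (1, 0), L = (0, 1).
1. W lies on line EL with EW:WL = 1:3 ⇒ W = (0, 1/4)
2. A is the centroid of triangle ETL ⇒ A = (1/3, 1/3)
3. H is the midpoint of LT ⇒ H = (1/2, 1/2)
4. N lies on line TA with TN:NA = 1:5 ⇒ N = (8/9, 1/18)
5. Y is the centroid of triangle TWA ⇒ Y = (4/9, 7/36)
2·[TEN] = -1/18, 2·[YHW] = 5/36
[TEN]:[YHW] = -1/18:5/36 = -2/5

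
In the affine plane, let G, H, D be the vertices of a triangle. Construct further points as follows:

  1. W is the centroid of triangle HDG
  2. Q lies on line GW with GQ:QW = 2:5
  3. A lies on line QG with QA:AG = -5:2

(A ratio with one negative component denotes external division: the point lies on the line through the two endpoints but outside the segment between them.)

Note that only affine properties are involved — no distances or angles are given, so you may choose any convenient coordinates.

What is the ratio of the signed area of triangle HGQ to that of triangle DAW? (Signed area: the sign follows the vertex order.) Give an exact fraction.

[HGQ]:[DAW] = -6/25

Set G = (0, 0), H = (1, 0), D = (0, 1); any affine frame gives the same invariant.
1. W is the centroid of triangle HDG ⇒ W = (1/3, 1/3)
2. Q lies on line GW with GQ:QW = 2:5 ⇒ Q = (2/21, 2/21)
3. A lies on line QG with QA:AG = -5:2 ⇒ A = (-4/63, -4/63)
2·[HGQ] = -2/21, 2·[DAW] = 25/63
[HGQ]:[DAW] = -2/21:25/63 = -6/25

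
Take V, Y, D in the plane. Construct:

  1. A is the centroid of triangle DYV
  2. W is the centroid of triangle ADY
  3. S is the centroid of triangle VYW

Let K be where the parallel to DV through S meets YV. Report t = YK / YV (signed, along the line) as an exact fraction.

Choose coordinates V = (0, 0), Y = (1, 0), D = (0, 1).
1. A is the centroid of triangle DYV ⇒ A = (1/3, 1/3)
2. W is the centroid of triangle ADY ⇒ W = (4/9, 4/9)
3. S is the centroid of triangle VYW ⇒ S = (13/27, 4/27)
through S parallel to DV: direction (0, -1); meets YV at K = (13/27, 0)
K = Y + t·(V−Y) with t = 14/27

t = 14/27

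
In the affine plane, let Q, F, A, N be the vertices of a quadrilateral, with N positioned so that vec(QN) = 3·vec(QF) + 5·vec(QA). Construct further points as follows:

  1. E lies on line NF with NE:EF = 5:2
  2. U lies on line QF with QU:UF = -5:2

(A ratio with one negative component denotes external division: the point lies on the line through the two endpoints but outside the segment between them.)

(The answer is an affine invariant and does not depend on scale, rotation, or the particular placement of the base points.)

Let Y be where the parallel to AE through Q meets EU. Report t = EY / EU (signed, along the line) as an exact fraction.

t = 11/16

Choose coordinates Q = (0, 0), F = (1, 0), A = (0, 1), N = (3, 5).
1. E lies on line NF with NE:EF = 5:2 ⇒ E = (11/7, 10/7)
2. U lies on line QF with QU:UF = -5:2 ⇒ U = (5/3, 0)
through Q parallel to AE: direction (11/7, 3/7); meets EU at Y = (275/168, 25/56)
Y = E + t·(U−E) with t = 11/16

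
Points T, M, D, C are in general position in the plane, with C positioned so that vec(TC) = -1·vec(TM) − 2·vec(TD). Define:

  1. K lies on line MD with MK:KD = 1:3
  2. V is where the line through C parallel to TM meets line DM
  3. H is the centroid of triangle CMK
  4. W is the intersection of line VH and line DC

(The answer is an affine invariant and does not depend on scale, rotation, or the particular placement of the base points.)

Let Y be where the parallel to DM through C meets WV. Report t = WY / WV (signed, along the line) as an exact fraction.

t = -17/12

Assign T = (0, 0), M = (1, 0), D = (0, 1), C = (-1, -2) — the answer is frame-independent, so this choice is without loss of generality.
1. K lies on line MD with MK:KD = 1:3 ⇒ K = (3/4, 1/4)
2. V is where the line through C parallel to TM meets line DM ⇒ V = (3, -2)
3. H is the centroid of triangle CMK ⇒ H = (1/4, -7/12)
4. W is the intersection of line VH and line DC ⇒ W = (-12/29, -7/29)
through C parallel to DM: direction (1, -1); meets WV at Y = (-21/4, 9/4)
Y = W + t·(V−W) with t = -17/12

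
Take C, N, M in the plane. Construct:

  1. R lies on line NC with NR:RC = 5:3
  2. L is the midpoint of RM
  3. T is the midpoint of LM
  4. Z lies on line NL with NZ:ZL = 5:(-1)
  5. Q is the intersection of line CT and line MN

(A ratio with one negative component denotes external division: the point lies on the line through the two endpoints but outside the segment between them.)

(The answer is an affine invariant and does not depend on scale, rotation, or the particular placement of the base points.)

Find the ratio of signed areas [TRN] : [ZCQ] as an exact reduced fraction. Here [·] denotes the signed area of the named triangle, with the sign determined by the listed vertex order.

Assign C = (0, 0), N = (1, 0), M = (0, 1) — the answer is frame-independent, so this choice is without loss of generality.
1. R lies on line NC with NR:RC = 5:3 ⇒ R = (3/8, 0)
2. L is the midpoint of RM ⇒ L = (3/16, 1/2)
3. T is the midpoint of LM ⇒ T = (3/32, 3/4)
4. Z lies on line NL with NZ:ZL = 5:(-1) ⇒ Z = (-1/64, 5/8)
5. Q is the intersection of line CT and line MN ⇒ Q = (1/9, 8/9)
2·[TRN] = 15/32, 2·[ZCQ] = 1/12
[TRN]:[ZCQ] = 15/32:1/12 = 45/8

[TRN]:[ZCQ] = 45/8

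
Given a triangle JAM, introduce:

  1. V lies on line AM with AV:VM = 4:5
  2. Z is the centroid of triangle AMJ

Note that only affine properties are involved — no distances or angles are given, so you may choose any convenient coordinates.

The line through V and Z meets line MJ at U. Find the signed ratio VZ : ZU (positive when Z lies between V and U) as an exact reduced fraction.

VZ:ZU = 2/3

Set J = (0, 0), A = (1, 0), M = (0, 1); any affine frame gives the same invariant.
1. V lies on line AM with AV:VM = 4:5 ⇒ V = (5/9, 4/9)
2. Z is the centroid of triangle AMJ ⇒ Z = (1/3, 1/3)
line VZ meets MJ at U = (0, 1/6)
Z = V + t·(U−V) with t = 2/5, so VZ:ZU = 2/5:3/5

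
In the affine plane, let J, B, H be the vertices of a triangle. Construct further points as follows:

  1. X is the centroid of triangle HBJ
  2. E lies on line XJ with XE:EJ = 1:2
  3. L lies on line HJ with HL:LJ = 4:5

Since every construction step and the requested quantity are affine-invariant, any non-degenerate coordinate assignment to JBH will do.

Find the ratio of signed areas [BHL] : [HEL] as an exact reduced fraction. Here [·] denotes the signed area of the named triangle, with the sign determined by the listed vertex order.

[BHL]:[HEL] = -9/2

Choose coordinates J = (0, 0), B = (1, 0), H = (0, 1).
1. X is the centroid of triangle HBJ ⇒ X = (1/3, 1/3)
2. E lies on line XJ with XE:EJ = 1:2 ⇒ E = (2/9, 2/9)
3. L lies on line HJ with HL:LJ = 4:5 ⇒ L = (0, 5/9)
2·[BHL] = 4/9, 2·[HEL] = -8/81
[BHL]:[HEL] = 4/9:-8/81 = -9/2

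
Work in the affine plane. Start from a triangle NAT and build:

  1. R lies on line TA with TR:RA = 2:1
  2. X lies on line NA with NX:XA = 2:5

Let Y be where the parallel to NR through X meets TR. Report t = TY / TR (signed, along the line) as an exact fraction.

Work in coordinates with N = (0, 0), A = (1, 0), T = (0, 1).
1. R lies on line TA with TR:RA = 2:1 ⇒ R = (2/3, 1/3)
2. X lies on line NA with NX:XA = 2:5 ⇒ X = (2/7, 0)
through X parallel to NR: direction (2/3, 1/3); meets TR at Y = (16/21, 5/21)
Y = T + t·(R−T) with t = 8/7

t = 8/7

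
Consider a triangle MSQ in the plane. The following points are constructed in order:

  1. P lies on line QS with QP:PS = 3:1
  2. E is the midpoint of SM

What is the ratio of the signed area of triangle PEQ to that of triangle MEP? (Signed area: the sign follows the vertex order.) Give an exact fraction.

[PEQ]:[MEP] = -3

Work in coordinates with M = (0, 0), S = (1, 0), Q = (0, 1).
1. P lies on line QS with QP:PS = 3:1 ⇒ P = (3/4, 1/4)
2. E is the midpoint of SM ⇒ E = (1/2, 0)
2·[PEQ] = -3/8, 2·[MEP] = 1/8
[PEQ]:[MEP] = -3/8:1/8 = -3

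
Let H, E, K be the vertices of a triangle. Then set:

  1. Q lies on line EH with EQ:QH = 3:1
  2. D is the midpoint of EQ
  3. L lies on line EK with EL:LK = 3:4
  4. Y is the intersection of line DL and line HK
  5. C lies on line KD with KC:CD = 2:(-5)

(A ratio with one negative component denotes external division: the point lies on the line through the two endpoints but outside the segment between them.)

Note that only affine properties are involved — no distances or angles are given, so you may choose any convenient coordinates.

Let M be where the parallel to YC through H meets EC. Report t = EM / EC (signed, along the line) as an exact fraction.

t = 8/13

Assign H = (0, 0), E = (1, 0), K = (0, 1) — the answer is frame-independent, so this choice is without loss of generality.
1. Q lies on line EH with EQ:QH = 3:1 ⇒ Q = (1/4, 0)
2. D is the midpoint of EQ ⇒ D = (5/8, 0)
3. L lies on line EK with EL:LK = 3:4 ⇒ L = (4/7, 3/7)
4. Y is the intersection of line DL and line HK ⇒ Y = (0, 5)
5. C lies on line KD with KC:CD = 2:(-5) ⇒ C = (-5/12, 5/3)
through H parallel to YC: direction (-5/12, -10/3); meets EC at M = (5/39, 40/39)
M = E + t·(C−E) with t = 8/13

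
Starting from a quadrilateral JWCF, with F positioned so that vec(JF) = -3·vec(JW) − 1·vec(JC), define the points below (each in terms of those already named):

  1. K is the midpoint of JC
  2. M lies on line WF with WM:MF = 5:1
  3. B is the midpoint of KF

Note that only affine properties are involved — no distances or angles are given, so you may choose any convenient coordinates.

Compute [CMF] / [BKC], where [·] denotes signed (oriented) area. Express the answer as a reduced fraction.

[CMF]:[BKC] = -10/9

Work in coordinates with J = (0, 0), W = (1, 0), C = (0, 1), F = (-3, -1).
1. K is the midpoint of JC ⇒ K = (0, 1/2)
2. M lies on line WF with WM:MF = 5:1 ⇒ M = (-7/3, -5/6)
3. B is the midpoint of KF ⇒ B = (-3/2, -1/4)
2·[CMF] = -5/6, 2·[BKC] = 3/4
[CMF]:[BKC] = -5/6:3/4 = -10/9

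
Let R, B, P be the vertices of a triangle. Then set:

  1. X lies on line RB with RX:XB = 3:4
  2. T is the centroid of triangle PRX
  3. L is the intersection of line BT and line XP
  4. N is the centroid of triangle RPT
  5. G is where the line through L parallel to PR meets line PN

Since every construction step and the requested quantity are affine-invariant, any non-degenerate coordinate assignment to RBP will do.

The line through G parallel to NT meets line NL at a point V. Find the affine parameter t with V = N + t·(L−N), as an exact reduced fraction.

t = -21

Work in coordinates with R = (0, 0), B = (1, 0), P = (0, 1).
1. X lies on line RB with RX:XB = 3:4 ⇒ X = (3/7, 0)
2. T is the centroid of triangle PRX ⇒ T = (1/7, 1/3)
3. L is the intersection of line BT and line XP ⇒ L = (11/35, 4/15)
4. N is the centroid of triangle RPT ⇒ N = (1/21, 4/9)
5. G is where the line through L parallel to PR meets line PN ⇒ G = (11/35, -8/3)
through G parallel to NT: direction (2/21, -1/9); meets NL at V = (-583/105, 188/45)
V = N + t·(L−N) with t = -21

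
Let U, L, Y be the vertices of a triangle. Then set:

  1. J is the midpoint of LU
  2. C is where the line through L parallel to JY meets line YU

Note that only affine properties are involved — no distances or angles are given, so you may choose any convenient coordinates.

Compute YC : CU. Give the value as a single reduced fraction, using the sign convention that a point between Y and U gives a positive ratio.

Choose coordinates U = (0, 0), L = (1, 0), Y = (0, 1).
1. J is the midpoint of LU ⇒ J = (1/2, 0)
2. C is where the line through L parallel to JY meets line YU ⇒ C = (0, 2)
C = Y + t·(U−Y) with t = -1, so YC:CU = t:(1−t) = -1:2

YC:CU = -1/2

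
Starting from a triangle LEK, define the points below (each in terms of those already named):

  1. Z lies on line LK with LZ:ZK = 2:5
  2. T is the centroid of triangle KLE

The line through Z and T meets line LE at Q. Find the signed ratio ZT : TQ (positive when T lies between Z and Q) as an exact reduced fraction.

Choose coordinates L = (0, 0), E = (1, 0), K = (0, 1).
1. Z lies on line LK with LZ:ZK = 2:5 ⇒ Z = (0, 2/7)
2. T is the centroid of triangle KLE ⇒ T = (1/3, 1/3)
line ZT meets LE at Q = (-2, 0)
T = Z + t·(Q−Z) with t = -1/6, so ZT:TQ = -1/6:7/6

ZT:TQ = -1/7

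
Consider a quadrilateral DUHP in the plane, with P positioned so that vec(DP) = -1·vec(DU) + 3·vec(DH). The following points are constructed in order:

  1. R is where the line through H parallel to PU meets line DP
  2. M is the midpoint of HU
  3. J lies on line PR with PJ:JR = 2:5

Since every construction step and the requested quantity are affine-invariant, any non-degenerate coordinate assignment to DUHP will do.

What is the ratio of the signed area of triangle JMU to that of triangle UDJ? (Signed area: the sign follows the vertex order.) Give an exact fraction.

Assign D = (0, 0), U = (1, 0), H = (0, 1), P = (-1, 3) — the answer is frame-independent, so this choice is without loss of generality.
1. R is where the line through H parallel to PU meets line DP ⇒ R = (-2/3, 2)
2. M is the midpoint of HU ⇒ M = (1/2, 1/2)
3. J lies on line PR with PJ:JR = 2:5 ⇒ J = (-19/21, 19/7)
2·[JMU] = 17/42, 2·[UDJ] = -19/7
[JMU]:[UDJ] = 17/42:-19/7 = -17/114

[JMU]:[UDJ] = -17/114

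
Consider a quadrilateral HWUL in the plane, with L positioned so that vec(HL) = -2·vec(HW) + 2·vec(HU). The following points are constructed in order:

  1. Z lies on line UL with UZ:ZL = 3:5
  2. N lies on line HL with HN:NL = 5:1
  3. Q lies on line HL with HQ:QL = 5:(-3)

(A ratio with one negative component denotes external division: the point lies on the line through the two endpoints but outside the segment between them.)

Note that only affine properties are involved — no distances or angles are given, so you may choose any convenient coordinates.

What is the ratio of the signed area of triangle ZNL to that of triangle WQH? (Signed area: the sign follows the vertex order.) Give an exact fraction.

Assign H = (0, 0), W = (1, 0), U = (0, 1), L = (-2, 2) — the answer is frame-independent, so this choice is without loss of generality.
1. Z lies on line UL with UZ:ZL = 3:5 ⇒ Z = (-3/4, 11/8)
2. N lies on line HL with HN:NL = 5:1 ⇒ N = (-5/3, 5/3)
3. Q lies on line HL with HQ:QL = 5:(-3) ⇒ Q = (-5, 5)
2·[ZNL] = -5/24, 2·[WQH] = 5
[ZNL]:[WQH] = -5/24:5 = -1/24

[ZNL]:[WQH] = -1/24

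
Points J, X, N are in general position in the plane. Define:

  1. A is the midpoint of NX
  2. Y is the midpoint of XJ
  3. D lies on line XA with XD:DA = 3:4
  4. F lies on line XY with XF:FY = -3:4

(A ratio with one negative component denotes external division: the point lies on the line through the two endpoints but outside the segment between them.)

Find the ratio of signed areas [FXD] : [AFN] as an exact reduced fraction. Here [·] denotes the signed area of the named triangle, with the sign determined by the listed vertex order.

Assign J = (0, 0), X = (1, 0), N = (0, 1) — the answer is frame-independent, so this choice is without loss of generality.
1. A is the midpoint of NX ⇒ A = (1/2, 1/2)
2. Y is the midpoint of XJ ⇒ Y = (1/2, 0)
3. D lies on line XA with XD:DA = 3:4 ⇒ D = (11/14, 3/14)
4. F lies on line XY with XF:FY = -3:4 ⇒ F = (5/2, 0)
2·[FXD] = -9/28, 2·[AFN] = 3/4
[FXD]:[AFN] = -9/28:3/4 = -3/7

[FXD]:[AFN] = -3/7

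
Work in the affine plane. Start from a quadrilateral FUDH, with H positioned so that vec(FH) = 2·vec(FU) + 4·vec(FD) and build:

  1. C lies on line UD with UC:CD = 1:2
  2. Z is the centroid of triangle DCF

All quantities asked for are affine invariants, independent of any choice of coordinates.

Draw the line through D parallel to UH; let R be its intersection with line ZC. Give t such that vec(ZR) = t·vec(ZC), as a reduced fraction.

t = -13/17

Assign F = (0, 0), U = (1, 0), D = (0, 1), H = (2, 4) — the answer is frame-independent, so this choice is without loss of generality.
1. C lies on line UD with UC:CD = 1:2 ⇒ C = (2/3, 1/3)
2. Z is the centroid of triangle DCF ⇒ Z = (2/9, 4/9)
through D parallel to UH: direction (1, 4); meets ZC at R = (-2/17, 9/17)
R = Z + t·(C−Z) with t = -13/17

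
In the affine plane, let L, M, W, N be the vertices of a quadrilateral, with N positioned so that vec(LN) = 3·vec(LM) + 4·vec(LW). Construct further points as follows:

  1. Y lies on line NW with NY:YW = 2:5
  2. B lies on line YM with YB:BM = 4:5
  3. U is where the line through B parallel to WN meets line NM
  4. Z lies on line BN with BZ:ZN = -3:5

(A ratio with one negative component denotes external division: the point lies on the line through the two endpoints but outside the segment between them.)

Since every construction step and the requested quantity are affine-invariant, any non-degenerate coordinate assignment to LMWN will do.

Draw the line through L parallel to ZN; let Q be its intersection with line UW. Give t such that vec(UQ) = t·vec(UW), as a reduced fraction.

t = 163/292

Choose coordinates L = (0, 0), M = (1, 0), W = (0, 1), N = (3, 4).
1. Y lies on line NW with NY:YW = 2:5 ⇒ Y = (15/7, 22/7)
2. B lies on line YM with YB:BM = 4:5 ⇒ B = (103/63, 110/63)
3. U is where the line through B parallel to WN meets line NM ⇒ U = (19/9, 20/9)
4. Z lies on line BN with BZ:ZN = -3:5 ⇒ Z = (-26/63, -103/63)
through L parallel to ZN: direction (215/63, 355/63); meets UW at Q = (817/876, 1349/876)
Q = U + t·(W−U) with t = 163/292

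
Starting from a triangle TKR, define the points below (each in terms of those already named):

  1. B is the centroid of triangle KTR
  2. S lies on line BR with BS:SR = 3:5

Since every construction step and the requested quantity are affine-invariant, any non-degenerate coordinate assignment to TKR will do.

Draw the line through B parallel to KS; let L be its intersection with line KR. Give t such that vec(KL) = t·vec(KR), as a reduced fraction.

t = -3/5

Set T = (0, 0), K = (1, 0), R = (0, 1); any affine frame gives the same invariant.
1. B is the centroid of triangle KTR ⇒ B = (1/3, 1/3)
2. S lies on line BR with BS:SR = 3:5 ⇒ S = (5/24, 7/12)
through B parallel to KS: direction (-19/24, 7/12); meets KR at L = (8/5, -3/5)
L = K + t·(R−K) with t = -3/5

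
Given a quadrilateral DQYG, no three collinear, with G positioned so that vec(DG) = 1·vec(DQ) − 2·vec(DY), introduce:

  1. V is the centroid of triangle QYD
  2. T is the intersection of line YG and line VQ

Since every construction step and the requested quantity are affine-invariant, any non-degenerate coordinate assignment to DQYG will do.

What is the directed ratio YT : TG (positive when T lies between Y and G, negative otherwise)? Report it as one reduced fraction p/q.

YT:TG = 1/4

Assign D = (0, 0), Q = (1, 0), Y = (0, 1), G = (1, -2) — the answer is frame-independent, so this choice is without loss of generality.
1. V is the centroid of triangle QYD ⇒ V = (1/3, 1/3)
2. T is the intersection of line YG and line VQ ⇒ T = (1/5, 2/5)
T = Y + t·(G−Y) with t = 1/5, so YT:TG = t:(1−t) = 1/5:4/5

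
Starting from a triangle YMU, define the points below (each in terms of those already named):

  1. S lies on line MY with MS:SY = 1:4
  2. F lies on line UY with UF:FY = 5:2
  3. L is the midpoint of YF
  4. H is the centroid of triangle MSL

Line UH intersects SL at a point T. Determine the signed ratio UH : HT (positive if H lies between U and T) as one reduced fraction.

Work in coordinates with Y = (0, 0), M = (1, 0), U = (0, 1).
1. S lies on line MY with MS:SY = 1:4 ⇒ S = (4/5, 0)
2. F lies on line UY with UF:FY = 5:2 ⇒ F = (0, 2/7)
3. L is the midpoint of YF ⇒ L = (0, 1/7)
4. H is the centroid of triangle MSL ⇒ H = (3/5, 1/21)
line UH meets SL at T = (216/355, 17/497)
H = U + t·(T−U) with t = 71/72, so UH:HT = 71/72:1/72

UH:HT = 71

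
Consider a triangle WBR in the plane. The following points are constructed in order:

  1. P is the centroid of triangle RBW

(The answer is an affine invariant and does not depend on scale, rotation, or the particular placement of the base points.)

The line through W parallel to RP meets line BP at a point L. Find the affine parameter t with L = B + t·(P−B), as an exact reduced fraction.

t = 2

Set W = (0, 0), B = (1, 0), R = (0, 1); any affine frame gives the same invariant.
1. P is the centroid of triangle RBW ⇒ P = (1/3, 1/3)
through W parallel to RP: direction (1/3, -2/3); meets BP at L = (-1/3, 2/3)
L = B + t·(P−B) with t = 2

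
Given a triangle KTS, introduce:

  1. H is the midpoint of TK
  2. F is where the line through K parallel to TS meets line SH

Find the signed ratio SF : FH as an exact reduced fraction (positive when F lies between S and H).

SF:FH = -2

Set K = (0, 0), T = (1, 0), S = (0, 1); any affine frame gives the same invariant.
1. H is the midpoint of TK ⇒ H = (1/2, 0)
2. F is where the line through K parallel to TS meets line SH ⇒ F = (1, -1)
F = S + t·(H−S) with t = 2, so SF:FH = t:(1−t) = 2:-1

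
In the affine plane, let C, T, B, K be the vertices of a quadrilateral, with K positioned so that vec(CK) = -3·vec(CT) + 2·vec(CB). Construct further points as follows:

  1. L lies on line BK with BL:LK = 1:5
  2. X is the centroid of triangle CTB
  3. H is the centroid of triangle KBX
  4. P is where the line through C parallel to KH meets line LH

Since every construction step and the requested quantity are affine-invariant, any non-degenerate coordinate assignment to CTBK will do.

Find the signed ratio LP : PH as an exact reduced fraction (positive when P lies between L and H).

LP:PH = -109/84

Work in coordinates with C = (0, 0), T = (1, 0), B = (0, 1), K = (-3, 2).
1. L lies on line BK with BL:LK = 1:5 ⇒ L = (-1/2, 7/6)
2. X is the centroid of triangle CTB ⇒ X = (1/3, 1/3)
3. H is the centroid of triangle KBX ⇒ H = (-8/9, 10/9)
4. P is where the line through C parallel to KH meets line LH ⇒ P = (-494/225, 208/225)
P = L + t·(H−L) with t = 109/25, so LP:PH = t:(1−t) = 109/25:-84/25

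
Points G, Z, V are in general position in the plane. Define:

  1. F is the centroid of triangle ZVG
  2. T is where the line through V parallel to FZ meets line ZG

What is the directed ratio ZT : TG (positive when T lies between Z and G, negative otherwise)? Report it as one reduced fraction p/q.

ZT:TG = -1/2

Assign G = (0, 0), Z = (1, 0), V = (0, 1) — the answer is frame-independent, so this choice is without loss of generality.
1. F is the centroid of triangle ZVG ⇒ F = (1/3, 1/3)
2. T is where the line through V parallel to FZ meets line ZG ⇒ T = (2, 0)
T = Z + t·(G−Z) with t = -1, so ZT:TG = t:(1−t) = -1:2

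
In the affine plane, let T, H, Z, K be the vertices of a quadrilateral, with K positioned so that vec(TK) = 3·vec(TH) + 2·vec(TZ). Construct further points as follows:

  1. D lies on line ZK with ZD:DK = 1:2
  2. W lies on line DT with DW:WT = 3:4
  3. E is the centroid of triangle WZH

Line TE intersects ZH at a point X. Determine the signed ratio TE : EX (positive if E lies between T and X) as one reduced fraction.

TE:EX = -10

Choose coordinates T = (0, 0), H = (1, 0), Z = (0, 1), K = (3, 2).
1. D lies on line ZK with ZD:DK = 1:2 ⇒ D = (1, 4/3)
2. W lies on line DT with DW:WT = 3:4 ⇒ W = (4/7, 16/21)
3. E is the centroid of triangle WZH ⇒ E = (11/21, 37/63)
line TE meets ZH at X = (33/70, 37/70)
E = T + t·(X−T) with t = 10/9, so TE:EX = 10/9:-1/9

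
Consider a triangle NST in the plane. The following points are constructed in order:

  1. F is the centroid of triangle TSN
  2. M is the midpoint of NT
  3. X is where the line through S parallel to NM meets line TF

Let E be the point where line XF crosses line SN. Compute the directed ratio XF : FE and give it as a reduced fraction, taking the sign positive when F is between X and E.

Work in coordinates with N = (0, 0), S = (1, 0), T = (0, 1).
1. F is the centroid of triangle TSN ⇒ F = (1/3, 1/3)
2. M is the midpoint of NT ⇒ M = (0, 1/2)
3. X is where the line through S parallel to NM meets line TF ⇒ X = (1, -1)
line XF meets SN at E = (1/2, 0)
F = X + t·(E−X) with t = 4/3, so XF:FE = 4/3:-1/3

XF:FE = -4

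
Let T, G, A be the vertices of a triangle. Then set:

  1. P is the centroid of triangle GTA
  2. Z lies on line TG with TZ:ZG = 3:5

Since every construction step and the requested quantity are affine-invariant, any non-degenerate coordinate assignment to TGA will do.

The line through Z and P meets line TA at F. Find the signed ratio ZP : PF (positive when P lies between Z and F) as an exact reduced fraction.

ZP:PF = 1/8

Work in coordinates with T = (0, 0), G = (1, 0), A = (0, 1).
1. P is the centroid of triangle GTA ⇒ P = (1/3, 1/3)
2. Z lies on line TG with TZ:ZG = 3:5 ⇒ Z = (3/8, 0)
line ZP meets TA at F = (0, 3)
P = Z + t·(F−Z) with t = 1/9, so ZP:PF = 1/9:8/9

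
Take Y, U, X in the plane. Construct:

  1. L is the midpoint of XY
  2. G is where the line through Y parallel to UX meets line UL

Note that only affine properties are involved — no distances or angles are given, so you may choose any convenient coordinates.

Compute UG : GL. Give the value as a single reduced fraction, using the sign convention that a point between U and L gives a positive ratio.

Choose coordinates Y = (0, 0), U = (1, 0), X = (0, 1).
1. L is the midpoint of XY ⇒ L = (0, 1/2)
2. G is where the line through Y parallel to UX meets line UL ⇒ G = (-1, 1)
G = U + t·(L−U) with t = 2, so UG:GL = t:(1−t) = 2:-1

UG:GL = -2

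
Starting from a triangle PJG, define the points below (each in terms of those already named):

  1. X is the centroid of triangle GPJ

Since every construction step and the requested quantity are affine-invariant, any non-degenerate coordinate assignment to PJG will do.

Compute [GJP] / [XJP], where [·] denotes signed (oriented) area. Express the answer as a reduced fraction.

[GJP]:[XJP] = 3

Assign P = (0, 0), J = (1, 0), G = (0, 1) — the answer is frame-independent, so this choice is without loss of generality.
1. X is the centroid of triangle GPJ ⇒ X = (1/3, 1/3)
2·[GJP] = -1, 2·[XJP] = -1/3
[GJP]:[XJP] = -1:-1/3 = 3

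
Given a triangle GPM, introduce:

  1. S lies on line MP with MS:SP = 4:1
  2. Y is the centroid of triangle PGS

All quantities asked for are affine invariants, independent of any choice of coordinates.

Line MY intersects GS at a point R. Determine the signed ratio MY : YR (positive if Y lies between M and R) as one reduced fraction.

MY:YR = -13

Work in coordinates with G = (0, 0), P = (1, 0), M = (0, 1).
1. S lies on line MP with MS:SP = 4:1 ⇒ S = (4/5, 1/5)
2. Y is the centroid of triangle PGS ⇒ Y = (3/5, 1/15)
line MY meets GS at R = (36/65, 9/65)
Y = M + t·(R−M) with t = 13/12, so MY:YR = 13/12:-1/12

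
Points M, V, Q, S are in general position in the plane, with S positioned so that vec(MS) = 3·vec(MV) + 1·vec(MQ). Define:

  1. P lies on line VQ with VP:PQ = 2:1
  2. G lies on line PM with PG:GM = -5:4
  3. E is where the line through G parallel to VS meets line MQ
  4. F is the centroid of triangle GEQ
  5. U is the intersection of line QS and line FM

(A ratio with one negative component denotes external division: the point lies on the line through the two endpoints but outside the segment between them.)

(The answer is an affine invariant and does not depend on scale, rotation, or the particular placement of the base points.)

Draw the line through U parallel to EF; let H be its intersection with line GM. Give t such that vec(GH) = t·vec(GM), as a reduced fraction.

Choose coordinates M = (0, 0), V = (1, 0), Q = (0, 1), S = (3, 1).
1. P lies on line VQ with VP:PQ = 2:1 ⇒ P = (1/3, 2/3)
2. G lies on line PM with PG:GM = -5:4 ⇒ G = (-4/3, -8/3)
3. E is where the line through G parallel to VS meets line MQ ⇒ E = (0, -2)
4. F is the centroid of triangle GEQ ⇒ F = (-4/9, -11/9)
5. U is the intersection of line QS and line FM ⇒ U = (4/11, 1)
through U parallel to EF: direction (-4/9, 7/9); meets GM at H = (24/55, 48/55)
H = G + t·(M−G) with t = 73/55

t = 73/55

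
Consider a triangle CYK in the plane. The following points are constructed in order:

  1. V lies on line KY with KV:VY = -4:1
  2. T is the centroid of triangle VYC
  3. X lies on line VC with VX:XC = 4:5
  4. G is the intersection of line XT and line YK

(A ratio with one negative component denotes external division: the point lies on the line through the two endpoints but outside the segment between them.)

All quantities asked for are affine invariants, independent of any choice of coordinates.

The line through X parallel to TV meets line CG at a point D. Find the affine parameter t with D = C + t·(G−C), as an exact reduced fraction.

t = 5/21

Set C = (0, 0), Y = (1, 0), K = (0, 1); any affine frame gives the same invariant.
1. V lies on line KY with KV:VY = -4:1 ⇒ V = (4/3, -1/3)
2. T is the centroid of triangle VYC ⇒ T = (7/9, -1/9)
3. X lies on line VC with VX:XC = 4:5 ⇒ X = (20/27, -5/27)
4. G is the intersection of line XT and line YK ⇒ G = (8/9, 1/9)
through X parallel to TV: direction (5/9, -2/9); meets CG at D = (40/189, 5/189)
D = C + t·(G−C) with t = 5/21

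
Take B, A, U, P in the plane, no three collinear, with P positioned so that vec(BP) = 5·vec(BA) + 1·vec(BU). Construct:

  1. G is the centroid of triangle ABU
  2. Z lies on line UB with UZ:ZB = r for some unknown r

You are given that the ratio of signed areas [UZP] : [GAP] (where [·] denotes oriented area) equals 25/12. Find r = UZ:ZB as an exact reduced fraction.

r = 5

Work in coordinates with B = (0, 0), A = (1, 0), U = (0, 1), P = (5, 1).
1. G is the centroid of triangle ABU ⇒ G = (1/3, 1/3)
2. With UZ:ZB = r, write λ = r/(r+1) so Z = U + λ·(B−U); Z is affine-linear in λ
Every point depending on Z is an affine combination of Z and λ-independent points, so each such coordinate is linear in λ; the λ² term in each signed area is a multiple of (B−U)×(B−U) = 0, so 2·[UZP] and 2·[GAP] are each linear in λ. Evaluating at λ=0 and λ=1:
  2·[UZP] = 5·λ,   2·[GAP] = 2
So [UZP]:[GAP] = (5·λ) / (2). Setting this equal to 25/12:
  5·λ = 25/12·(2)  ⇒  λ = 5/6
Then r = λ/(1−λ) = (5/6)/(1/6) = 5. Check: with r = 5, Z = (0, 1/6) and [UZP]:[GAP] = 25/12 as required.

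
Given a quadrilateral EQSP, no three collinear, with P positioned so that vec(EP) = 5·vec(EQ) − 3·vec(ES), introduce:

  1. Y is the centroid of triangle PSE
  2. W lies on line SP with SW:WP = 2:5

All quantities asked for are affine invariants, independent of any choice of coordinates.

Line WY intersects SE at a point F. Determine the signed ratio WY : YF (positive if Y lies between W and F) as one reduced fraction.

Choose coordinates E = (0, 0), Q = (1, 0), S = (0, 1), P = (5, -3).
1. Y is the centroid of triangle PSE ⇒ Y = (5/3, -2/3)
2. W lies on line SP with SW:WP = 2:5 ⇒ W = (10/7, -1/7)
line WY meets SE at F = (0, 3)
Y = W + t·(F−W) with t = -1/6, so WY:YF = -1/6:7/6

WY:YF = -1/7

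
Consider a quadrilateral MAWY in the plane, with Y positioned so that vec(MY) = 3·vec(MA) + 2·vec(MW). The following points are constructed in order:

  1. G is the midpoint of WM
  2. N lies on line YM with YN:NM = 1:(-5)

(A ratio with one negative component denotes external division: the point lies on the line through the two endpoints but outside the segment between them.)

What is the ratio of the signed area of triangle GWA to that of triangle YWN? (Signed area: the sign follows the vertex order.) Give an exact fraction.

[GWA]:[YWN] = 2/3

Work in coordinates with M = (0, 0), A = (1, 0), W = (0, 1), Y = (3, 2).
1. G is the midpoint of WM ⇒ G = (0, 1/2)
2. N lies on line YM with YN:NM = 1:(-5) ⇒ N = (15/4, 5/2)
2·[GWA] = -1/2, 2·[YWN] = -3/4
[GWA]:[YWN] = -1/2:-3/4 = 2/3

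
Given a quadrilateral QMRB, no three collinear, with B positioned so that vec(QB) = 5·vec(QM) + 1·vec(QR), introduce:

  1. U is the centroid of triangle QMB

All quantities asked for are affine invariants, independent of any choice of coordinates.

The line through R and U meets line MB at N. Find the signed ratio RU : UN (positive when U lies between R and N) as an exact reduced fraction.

Choose coordinates Q = (0, 0), M = (1, 0), R = (0, 1), B = (5, 1).
1. U is the centroid of triangle QMB ⇒ U = (2, 1/3)
line RU meets MB at N = (15/7, 2/7)
U = R + t·(N−R) with t = 14/15, so RU:UN = 14/15:1/15

RU:UN = 14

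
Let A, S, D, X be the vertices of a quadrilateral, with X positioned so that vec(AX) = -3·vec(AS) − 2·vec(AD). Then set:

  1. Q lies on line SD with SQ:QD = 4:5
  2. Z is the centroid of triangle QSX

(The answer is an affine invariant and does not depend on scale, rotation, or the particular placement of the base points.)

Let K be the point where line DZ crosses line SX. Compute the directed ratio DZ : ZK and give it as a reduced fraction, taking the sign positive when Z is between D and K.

Set A = (0, 0), S = (1, 0), D = (0, 1), X = (-3, -2); any affine frame gives the same invariant.
1. Q lies on line SD with SQ:QD = 4:5 ⇒ Q = (5/9, 4/9)
2. Z is the centroid of triangle QSX ⇒ Z = (-13/27, -14/27)
line DZ meets SX at K = (-13/23, -18/23)
Z = D + t·(K−D) with t = 23/27, so DZ:ZK = 23/27:4/27

DZ:ZK = 23/4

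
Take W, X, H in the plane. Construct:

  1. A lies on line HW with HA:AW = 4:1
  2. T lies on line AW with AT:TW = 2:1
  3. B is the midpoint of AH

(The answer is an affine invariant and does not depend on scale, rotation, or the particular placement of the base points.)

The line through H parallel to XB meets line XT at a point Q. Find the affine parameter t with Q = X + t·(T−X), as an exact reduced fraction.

Choose coordinates W = (0, 0), X = (1, 0), H = (0, 1).
1. A lies on line HW with HA:AW = 4:1 ⇒ A = (0, 1/5)
2. T lies on line AW with AT:TW = 2:1 ⇒ T = (0, 1/15)
3. B is the midpoint of AH ⇒ B = (0, 3/5)
through H parallel to XB: direction (-1, 3/5); meets XT at Q = (7/4, -1/20)
Q = X + t·(T−X) with t = -3/4

t = -3/4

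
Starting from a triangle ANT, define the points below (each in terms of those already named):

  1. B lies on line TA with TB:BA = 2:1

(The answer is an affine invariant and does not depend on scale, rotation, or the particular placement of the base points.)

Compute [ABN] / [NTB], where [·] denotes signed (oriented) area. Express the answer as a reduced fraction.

[ABN]:[NTB] = -1/2

Choose coordinates A = (0, 0), N = (1, 0), T = (0, 1).
1. B lies on line TA with TB:BA = 2:1 ⇒ B = (0, 1/3)
2·[ABN] = -1/3, 2·[NTB] = 2/3
[ABN]:[NTB] = -1/3:2/3 = -1/2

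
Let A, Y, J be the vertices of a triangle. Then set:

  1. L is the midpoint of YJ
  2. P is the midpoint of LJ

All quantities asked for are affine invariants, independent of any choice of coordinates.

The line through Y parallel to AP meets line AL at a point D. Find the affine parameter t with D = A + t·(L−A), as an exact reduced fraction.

t = 3

Assign A = (0, 0), Y = (1, 0), J = (0, 1) — the answer is frame-independent, so this choice is without loss of generality.
1. L is the midpoint of YJ ⇒ L = (1/2, 1/2)
2. P is the midpoint of LJ ⇒ P = (1/4, 3/4)
through Y parallel to AP: direction (1/4, 3/4); meets AL at D = (3/2, 3/2)
D = A + t·(L−A) with t = 3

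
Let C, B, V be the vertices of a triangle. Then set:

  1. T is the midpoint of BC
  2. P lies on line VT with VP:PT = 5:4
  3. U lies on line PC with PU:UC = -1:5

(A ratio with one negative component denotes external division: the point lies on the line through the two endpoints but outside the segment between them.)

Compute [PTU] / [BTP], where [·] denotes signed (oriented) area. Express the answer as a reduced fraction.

[PTU]:[BTP] = -1/4

Choose coordinates C = (0, 0), B = (1, 0), V = (0, 1).
1. T is the midpoint of BC ⇒ T = (1/2, 0)
2. P lies on line VT with VP:PT = 5:4 ⇒ P = (5/18, 4/9)
3. U lies on line PC with PU:UC = -1:5 ⇒ U = (25/72, 5/9)
2·[PTU] = 1/18, 2·[BTP] = -2/9
[PTU]:[BTP] = 1/18:-2/9 = -1/4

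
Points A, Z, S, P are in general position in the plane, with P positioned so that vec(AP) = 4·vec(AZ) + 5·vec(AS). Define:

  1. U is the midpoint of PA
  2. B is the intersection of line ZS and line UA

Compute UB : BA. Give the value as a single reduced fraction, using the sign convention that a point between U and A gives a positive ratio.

Choose coordinates A = (0, 0), Z = (1, 0), S = (0, 1), P = (4, 5).
1. U is the midpoint of PA ⇒ U = (2, 5/2)
2. B is the intersection of line ZS and line UA ⇒ B = (4/9, 5/9)
B = U + t·(A−U) with t = 7/9, so UB:BA = t:(1−t) = 7/9:2/9

UB:BA = 7/2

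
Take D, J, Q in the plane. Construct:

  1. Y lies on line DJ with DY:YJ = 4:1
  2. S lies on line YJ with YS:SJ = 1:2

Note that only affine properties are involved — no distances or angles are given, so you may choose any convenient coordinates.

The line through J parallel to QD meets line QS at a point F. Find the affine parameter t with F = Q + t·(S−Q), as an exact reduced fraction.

t = 15/13

Assign D = (0, 0), J = (1, 0), Q = (0, 1) — the answer is frame-independent, so this choice is without loss of generality.
1. Y lies on line DJ with DY:YJ = 4:1 ⇒ Y = (4/5, 0)
2. S lies on line YJ with YS:SJ = 1:2 ⇒ S = (13/15, 0)
through J parallel to QD: direction (0, -1); meets QS at F = (1, -2/13)
F = Q + t·(S−Q) with t = 15/13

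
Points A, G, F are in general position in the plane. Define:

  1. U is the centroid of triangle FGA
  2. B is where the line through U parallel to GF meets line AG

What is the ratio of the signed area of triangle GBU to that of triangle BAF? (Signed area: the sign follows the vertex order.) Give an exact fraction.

[GBU]:[BAF] = 1/6

Assign A = (0, 0), G = (1, 0), F = (0, 1) — the answer is frame-independent, so this choice is without loss of generality.
1. U is the centroid of triangle FGA ⇒ U = (1/3, 1/3)
2. B is where the line through U parallel to GF meets line AG ⇒ B = (2/3, 0)
2·[GBU] = -1/9, 2·[BAF] = -2/3
[GBU]:[BAF] = -1/9:-2/3 = 1/6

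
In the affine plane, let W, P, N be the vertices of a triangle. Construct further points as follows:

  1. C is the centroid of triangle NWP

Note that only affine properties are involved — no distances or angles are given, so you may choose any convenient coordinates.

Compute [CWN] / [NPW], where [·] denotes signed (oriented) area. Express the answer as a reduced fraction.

[CWN]:[NPW] = 1/3

Choose coordinates W = (0, 0), P = (1, 0), N = (0, 1).
1. C is the centroid of triangle NWP ⇒ C = (1/3, 1/3)
2·[CWN] = -1/3, 2·[NPW] = -1
[CWN]:[NPW] = -1/3:-1 = 1/3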